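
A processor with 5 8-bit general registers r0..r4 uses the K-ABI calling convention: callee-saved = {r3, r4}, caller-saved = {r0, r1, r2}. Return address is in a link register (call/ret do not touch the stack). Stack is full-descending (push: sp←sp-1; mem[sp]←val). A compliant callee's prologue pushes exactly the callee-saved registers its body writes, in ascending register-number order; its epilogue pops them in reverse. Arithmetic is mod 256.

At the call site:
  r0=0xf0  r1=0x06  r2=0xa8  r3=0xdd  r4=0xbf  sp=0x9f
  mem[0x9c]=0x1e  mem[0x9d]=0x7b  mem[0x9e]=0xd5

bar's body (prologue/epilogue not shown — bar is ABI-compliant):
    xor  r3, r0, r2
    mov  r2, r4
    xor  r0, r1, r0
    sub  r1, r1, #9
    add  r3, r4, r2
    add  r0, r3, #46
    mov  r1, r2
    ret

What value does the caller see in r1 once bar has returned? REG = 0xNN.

REG = 0xbf

prologue: push r3 → mem[0x9e]=0xdd, sp=0x9e
body[0] xor  r3, r0, r2 → r3=0x58
body[1] mov  r2, r4 → r2=0xbf
body[2] xor  r0, r1, r0 → r0=0xf6
body[3] sub  r1, r1, #9 → r1=0xfd
body[4] add  r3, r4, r2 → r3=0x7e
body[5] add  r0, r3, #46 → r0=0xac
body[6] mov  r1, r2 → r1=0xbf
epilogue: pop r3=0xdd, sp=0x9f
r1 is caller-saved → body value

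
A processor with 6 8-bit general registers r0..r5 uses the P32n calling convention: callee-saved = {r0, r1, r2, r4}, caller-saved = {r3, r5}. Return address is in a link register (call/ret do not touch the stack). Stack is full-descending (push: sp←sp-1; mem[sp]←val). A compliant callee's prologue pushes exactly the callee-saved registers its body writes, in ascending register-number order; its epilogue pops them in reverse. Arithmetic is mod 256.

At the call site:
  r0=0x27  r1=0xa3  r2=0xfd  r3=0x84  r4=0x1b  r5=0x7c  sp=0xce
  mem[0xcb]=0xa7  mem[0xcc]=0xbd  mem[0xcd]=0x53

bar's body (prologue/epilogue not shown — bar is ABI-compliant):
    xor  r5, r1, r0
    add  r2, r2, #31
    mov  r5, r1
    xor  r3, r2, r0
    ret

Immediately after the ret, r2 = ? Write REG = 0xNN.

REG = 0xfd

prologue: push r2 -> mem[0xcd]=0xfd, sp=0xcd
body[0] xor  r5, r1, r0 -> r5=0x84
body[1] add  r2, r2, #31 -> r2=0x1c
body[2] mov  r5, r1 -> r5=0xa3
body[3] xor  r3, r2, r0 -> r3=0x3b
epilogue: pop r2=0xfd, sp=0xce
r2 is callee-saved -> restored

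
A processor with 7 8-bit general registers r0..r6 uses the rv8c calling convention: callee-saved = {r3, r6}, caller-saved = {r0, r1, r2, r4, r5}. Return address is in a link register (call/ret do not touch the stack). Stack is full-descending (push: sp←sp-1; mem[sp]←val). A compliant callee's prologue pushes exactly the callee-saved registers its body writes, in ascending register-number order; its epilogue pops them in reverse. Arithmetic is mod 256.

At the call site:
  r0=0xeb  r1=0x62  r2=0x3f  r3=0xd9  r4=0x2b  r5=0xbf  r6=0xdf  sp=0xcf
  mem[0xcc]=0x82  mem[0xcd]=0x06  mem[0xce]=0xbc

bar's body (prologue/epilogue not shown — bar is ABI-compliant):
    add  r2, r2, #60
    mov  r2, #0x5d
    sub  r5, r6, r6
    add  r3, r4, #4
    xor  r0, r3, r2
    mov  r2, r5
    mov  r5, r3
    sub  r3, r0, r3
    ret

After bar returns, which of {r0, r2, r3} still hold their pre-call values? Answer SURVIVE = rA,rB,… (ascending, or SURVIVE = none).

SURVIVE = r3

prologue: push r3 → mem[0xce]=0xd9, sp=0xce
body[0] add  r2, r2, #60 → r2=0x7b
body[1] mov  r2, #0x5d → r2=0x5d
body[2] sub  r5, r6, r6 → r5=0x00
body[3] add  r3, r4, #4 → r3=0x2f
body[4] xor  r0, r3, r2 → r0=0x72
body[5] mov  r2, r5 → r2=0x00
body[6] mov  r5, r3 → r5=0x2f
body[7] sub  r3, r0, r3 → r3=0x43
epilogue: pop r3=0xd9, sp=0xcf
r0: caller-saved, written=True
r2: caller-saved, written=True
r3: callee-saved, written=True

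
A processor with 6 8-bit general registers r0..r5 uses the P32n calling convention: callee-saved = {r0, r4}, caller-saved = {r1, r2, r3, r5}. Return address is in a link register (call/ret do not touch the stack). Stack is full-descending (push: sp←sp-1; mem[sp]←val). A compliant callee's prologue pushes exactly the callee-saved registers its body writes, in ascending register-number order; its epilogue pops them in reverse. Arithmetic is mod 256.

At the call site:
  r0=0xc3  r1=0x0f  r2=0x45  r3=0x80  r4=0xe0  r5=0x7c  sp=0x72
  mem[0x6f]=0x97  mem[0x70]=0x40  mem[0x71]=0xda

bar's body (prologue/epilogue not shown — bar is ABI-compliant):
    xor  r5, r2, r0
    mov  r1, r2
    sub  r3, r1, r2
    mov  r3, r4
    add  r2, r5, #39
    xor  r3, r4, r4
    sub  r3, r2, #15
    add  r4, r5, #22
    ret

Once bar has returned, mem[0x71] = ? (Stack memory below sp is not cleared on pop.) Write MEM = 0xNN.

prologue: push r4 -> mem[0x71]=0xe0, sp=0x71
body[0] xor  r5, r2, r0 -> r5=0x86
body[1] mov  r1, r2 -> r1=0x45
body[2] sub  r3, r1, r2 -> r3=0x00
body[3] mov  r3, r4 -> r3=0xe0
body[4] add  r2, r5, #39 -> r2=0xad
body[5] xor  r3, r4, r4 -> r3=0x00
body[6] sub  r3, r2, #15 -> r3=0x9e
body[7] add  r4, r5, #22 -> r4=0x9c
epilogue: pop r4=0xe0, sp=0x72
prologue pushed ['r4'] at ['0x71']

MEM = 0xe0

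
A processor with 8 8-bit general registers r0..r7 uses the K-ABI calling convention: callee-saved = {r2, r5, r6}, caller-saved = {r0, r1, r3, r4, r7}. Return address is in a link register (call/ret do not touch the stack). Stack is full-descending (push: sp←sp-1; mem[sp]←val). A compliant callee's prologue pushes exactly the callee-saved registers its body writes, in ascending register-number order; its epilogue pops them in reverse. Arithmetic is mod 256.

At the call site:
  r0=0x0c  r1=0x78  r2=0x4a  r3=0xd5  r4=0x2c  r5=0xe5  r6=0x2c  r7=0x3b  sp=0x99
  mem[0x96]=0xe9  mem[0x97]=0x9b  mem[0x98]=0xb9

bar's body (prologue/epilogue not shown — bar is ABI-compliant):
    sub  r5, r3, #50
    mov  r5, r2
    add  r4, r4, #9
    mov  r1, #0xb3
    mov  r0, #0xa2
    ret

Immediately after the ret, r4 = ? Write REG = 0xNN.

REG = 0x35

prologue: push r5 -> mem[0x98]=0xe5, sp=0x98
body[0] sub  r5, r3, #50 -> r5=0xa3
body[1] mov  r5, r2 -> r5=0x4a
body[2] add  r4, r4, #9 -> r4=0x35
body[3] mov  r1, #0xb3 -> r1=0xb3
body[4] mov  r0, #0xa2 -> r0=0xa2
epilogue: pop r5=0xe5, sp=0x99
r4 is caller-saved -> body value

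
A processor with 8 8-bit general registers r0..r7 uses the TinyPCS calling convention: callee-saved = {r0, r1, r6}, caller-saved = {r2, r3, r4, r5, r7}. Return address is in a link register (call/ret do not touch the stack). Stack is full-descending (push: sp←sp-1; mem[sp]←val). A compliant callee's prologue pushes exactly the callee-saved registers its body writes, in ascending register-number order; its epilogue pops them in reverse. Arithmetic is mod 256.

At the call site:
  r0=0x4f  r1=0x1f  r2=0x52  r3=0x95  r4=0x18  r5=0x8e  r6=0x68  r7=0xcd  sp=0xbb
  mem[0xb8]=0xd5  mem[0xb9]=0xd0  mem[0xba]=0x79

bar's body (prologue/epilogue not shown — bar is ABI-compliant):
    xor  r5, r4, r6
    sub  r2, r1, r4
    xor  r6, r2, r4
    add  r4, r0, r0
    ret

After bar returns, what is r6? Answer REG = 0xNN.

prologue: push r6 -> mem[0xba]=0x68, sp=0xba
body[0] xor  r5, r4, r6 -> r5=0x70
body[1] sub  r2, r1, r4 -> r2=0x07
body[2] xor  r6, r2, r4 -> r6=0x1f
body[3] add  r4, r0, r0 -> r4=0x9e
epilogue: pop r6=0x68, sp=0xbb
r6 is callee-saved -> restored

REG = 0x68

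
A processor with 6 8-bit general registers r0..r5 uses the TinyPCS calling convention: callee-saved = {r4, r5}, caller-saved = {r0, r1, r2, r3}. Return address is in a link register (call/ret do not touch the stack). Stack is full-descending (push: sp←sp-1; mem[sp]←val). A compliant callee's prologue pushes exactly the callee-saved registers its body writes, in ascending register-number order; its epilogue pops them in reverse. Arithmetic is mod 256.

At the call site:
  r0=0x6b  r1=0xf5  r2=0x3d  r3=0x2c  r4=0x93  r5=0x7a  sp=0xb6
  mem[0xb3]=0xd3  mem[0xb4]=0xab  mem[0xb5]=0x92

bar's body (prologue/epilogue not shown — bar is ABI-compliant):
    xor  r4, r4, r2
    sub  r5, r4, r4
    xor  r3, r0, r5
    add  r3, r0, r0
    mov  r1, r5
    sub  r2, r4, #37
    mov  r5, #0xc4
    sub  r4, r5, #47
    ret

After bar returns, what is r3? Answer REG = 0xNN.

REG = 0xd6

prologue: push r4 -> mem[0xb5]=0x93, sp=0xb5
prologue: push r5 -> mem[0xb4]=0x7a, sp=0xb4
body[0] xor  r4, r4, r2 -> r4=0xae
body[1] sub  r5, r4, r4 -> r5=0x00
body[2] xor  r3, r0, r5 -> r3=0x6b
body[3] add  r3, r0, r0 -> r3=0xd6
body[4] mov  r1, r5 -> r1=0x00
body[5] sub  r2, r4, #37 -> r2=0x89
body[6] mov  r5, #0xc4 -> r5=0xc4
body[7] sub  r4, r5, #47 -> r4=0x95
epilogue: pop r5=0x7a, sp=0xb5
epilogue: pop r4=0x93, sp=0xb6
r3 is caller-saved -> body value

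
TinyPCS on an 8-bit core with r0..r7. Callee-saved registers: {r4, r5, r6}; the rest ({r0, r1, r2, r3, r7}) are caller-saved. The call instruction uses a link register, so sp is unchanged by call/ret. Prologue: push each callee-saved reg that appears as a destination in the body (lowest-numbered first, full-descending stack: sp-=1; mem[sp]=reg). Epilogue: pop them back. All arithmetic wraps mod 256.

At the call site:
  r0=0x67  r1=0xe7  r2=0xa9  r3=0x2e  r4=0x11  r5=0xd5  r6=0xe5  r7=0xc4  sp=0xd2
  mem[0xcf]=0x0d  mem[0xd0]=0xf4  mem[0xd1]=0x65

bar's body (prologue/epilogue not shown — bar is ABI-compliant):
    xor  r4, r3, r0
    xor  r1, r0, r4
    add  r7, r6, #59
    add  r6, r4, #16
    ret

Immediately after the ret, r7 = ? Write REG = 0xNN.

prologue: push r4 -> mem[0xd1]=0x11, sp=0xd1
prologue: push r6 -> mem[0xd0]=0xe5, sp=0xd0
body[0] xor  r4, r3, r0 -> r4=0x49
body[1] xor  r1, r0, r4 -> r1=0x2e
body[2] add  r7, r6, #59 -> r7=0x20
body[3] add  r6, r4, #16 -> r6=0x59
epilogue: pop r6=0xe5, sp=0xd1
epilogue: pop r4=0x11, sp=0xd2
r7 is caller-saved -> body value

REG = 0x20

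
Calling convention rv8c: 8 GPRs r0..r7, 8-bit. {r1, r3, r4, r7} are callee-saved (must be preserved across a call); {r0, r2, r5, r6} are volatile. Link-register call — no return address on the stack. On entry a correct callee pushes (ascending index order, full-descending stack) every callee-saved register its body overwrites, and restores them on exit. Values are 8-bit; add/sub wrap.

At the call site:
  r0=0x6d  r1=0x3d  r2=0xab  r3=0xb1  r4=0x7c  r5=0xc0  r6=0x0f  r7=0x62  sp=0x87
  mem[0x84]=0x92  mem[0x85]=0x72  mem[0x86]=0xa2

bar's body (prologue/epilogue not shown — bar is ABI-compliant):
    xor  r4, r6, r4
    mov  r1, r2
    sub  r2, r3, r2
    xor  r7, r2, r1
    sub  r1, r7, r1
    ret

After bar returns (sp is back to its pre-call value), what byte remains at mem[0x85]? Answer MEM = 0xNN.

MEM = 0x7c

prologue: push r1 -> mem[0x86]=0x3d, sp=0x86
prologue: push r4 -> mem[0x85]=0x7c, sp=0x85
prologue: push r7 -> mem[0x84]=0x62, sp=0x84
body[0] xor  r4, r6, r4 -> r4=0x73
body[1] mov  r1, r2 -> r1=0xab
body[2] sub  r2, r3, r2 -> r2=0x06
body[3] xor  r7, r2, r1 -> r7=0xad
body[4] sub  r1, r7, r1 -> r1=0x02
epilogue: pop r7=0x62, sp=0x85
epilogue: pop r4=0x7c, sp=0x86
epilogue: pop r1=0x3d, sp=0x87
prologue pushed ['r1', 'r4', 'r7'] at ['0x86', '0x85', '0x84']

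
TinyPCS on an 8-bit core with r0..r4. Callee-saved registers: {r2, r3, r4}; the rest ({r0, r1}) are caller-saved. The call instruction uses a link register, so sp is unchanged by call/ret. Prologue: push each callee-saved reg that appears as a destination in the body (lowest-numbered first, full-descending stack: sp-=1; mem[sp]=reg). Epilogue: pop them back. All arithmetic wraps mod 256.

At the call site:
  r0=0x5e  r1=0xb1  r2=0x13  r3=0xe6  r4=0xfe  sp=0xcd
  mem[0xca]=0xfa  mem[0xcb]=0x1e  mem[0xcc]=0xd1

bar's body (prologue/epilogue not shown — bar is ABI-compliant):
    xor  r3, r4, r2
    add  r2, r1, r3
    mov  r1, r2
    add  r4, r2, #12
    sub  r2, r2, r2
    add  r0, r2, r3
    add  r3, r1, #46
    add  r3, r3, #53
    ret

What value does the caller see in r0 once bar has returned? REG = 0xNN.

REG = 0xed

prologue: push r2 → mem[0xcc]=0x13, sp=0xcc
prologue: push r3 → mem[0xcb]=0xe6, sp=0xcb
prologue: push r4 → mem[0xca]=0xfe, sp=0xca
body[0] xor  r3, r4, r2 → r3=0xed
body[1] add  r2, r1, r3 → r2=0x9e
body[2] mov  r1, r2 → r1=0x9e
body[3] add  r4, r2, #12 → r4=0xaa
body[4] sub  r2, r2, r2 → r2=0x00
body[5] add  r0, r2, r3 → r0=0xed
body[6] add  r3, r1, #46 → r3=0xcc
body[7] add  r3, r3, #53 → r3=0x01
epilogue: pop r4=0xfe, sp=0xcb
epilogue: pop r3=0xe6, sp=0xcc
epilogue: pop r2=0x13, sp=0xcd
r0 is caller-saved → body value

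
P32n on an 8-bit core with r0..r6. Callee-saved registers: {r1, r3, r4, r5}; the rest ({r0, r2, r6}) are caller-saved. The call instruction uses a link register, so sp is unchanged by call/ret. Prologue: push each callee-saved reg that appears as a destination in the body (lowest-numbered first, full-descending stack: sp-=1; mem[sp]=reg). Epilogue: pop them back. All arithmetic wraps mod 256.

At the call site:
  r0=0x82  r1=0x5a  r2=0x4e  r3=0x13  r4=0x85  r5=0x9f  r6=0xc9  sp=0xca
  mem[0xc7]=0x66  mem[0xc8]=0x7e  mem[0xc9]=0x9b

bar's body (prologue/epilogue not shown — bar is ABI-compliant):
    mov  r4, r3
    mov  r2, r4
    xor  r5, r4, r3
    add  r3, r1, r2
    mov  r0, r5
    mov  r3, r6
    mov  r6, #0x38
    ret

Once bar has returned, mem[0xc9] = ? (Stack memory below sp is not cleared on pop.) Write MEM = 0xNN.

MEM = 0x13

prologue: push r3 -> mem[0xc9]=0x13, sp=0xc9
prologue: push r4 -> mem[0xc8]=0x85, sp=0xc8
prologue: push r5 -> mem[0xc7]=0x9f, sp=0xc7
body[0] mov  r4, r3 -> r4=0x13
body[1] mov  r2, r4 -> r2=0x13
body[2] xor  r5, r4, r3 -> r5=0x00
body[3] add  r3, r1, r2 -> r3=0x6d
body[4] mov  r0, r5 -> r0=0x00
body[5] mov  r3, r6 -> r3=0xc9
body[6] mov  r6, #0x38 -> r6=0x38
epilogue: pop r5=0x9f, sp=0xc8
epilogue: pop r4=0x85, sp=0xc9
epilogue: pop r3=0x13, sp=0xca
prologue pushed ['r3', 'r4', 'r5'] at ['0xc9', '0xc8', '0xc7']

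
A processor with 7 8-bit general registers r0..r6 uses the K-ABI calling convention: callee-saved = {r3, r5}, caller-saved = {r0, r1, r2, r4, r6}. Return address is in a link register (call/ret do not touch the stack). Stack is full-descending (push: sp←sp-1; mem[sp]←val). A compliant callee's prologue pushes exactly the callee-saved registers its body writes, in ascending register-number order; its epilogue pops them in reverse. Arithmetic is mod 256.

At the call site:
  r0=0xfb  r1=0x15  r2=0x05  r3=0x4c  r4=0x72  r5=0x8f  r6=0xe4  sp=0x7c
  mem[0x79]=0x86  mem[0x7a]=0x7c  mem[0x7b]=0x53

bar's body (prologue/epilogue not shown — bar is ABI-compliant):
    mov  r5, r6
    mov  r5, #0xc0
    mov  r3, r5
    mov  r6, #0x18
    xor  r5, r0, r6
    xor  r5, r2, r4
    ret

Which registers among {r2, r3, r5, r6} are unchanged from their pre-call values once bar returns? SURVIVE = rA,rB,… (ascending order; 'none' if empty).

prologue: push r3 -> mem[0x7b]=0x4c, sp=0x7b
prologue: push r5 -> mem[0x7a]=0x8f, sp=0x7a
body[0] mov  r5, r6 -> r5=0xe4
body[1] mov  r5, #0xc0 -> r5=0xc0
body[2] mov  r3, r5 -> r3=0xc0
body[3] mov  r6, #0x18 -> r6=0x18
body[4] xor  r5, r0, r6 -> r5=0xe3
body[5] xor  r5, r2, r4 -> r5=0x77
epilogue: pop r5=0x8f, sp=0x7b
epilogue: pop r3=0x4c, sp=0x7c
r2: caller-saved, written=False
r3: callee-saved, written=True
r5: callee-saved, written=True
r6: caller-saved, written=True

SURVIVE = r2,r3,r5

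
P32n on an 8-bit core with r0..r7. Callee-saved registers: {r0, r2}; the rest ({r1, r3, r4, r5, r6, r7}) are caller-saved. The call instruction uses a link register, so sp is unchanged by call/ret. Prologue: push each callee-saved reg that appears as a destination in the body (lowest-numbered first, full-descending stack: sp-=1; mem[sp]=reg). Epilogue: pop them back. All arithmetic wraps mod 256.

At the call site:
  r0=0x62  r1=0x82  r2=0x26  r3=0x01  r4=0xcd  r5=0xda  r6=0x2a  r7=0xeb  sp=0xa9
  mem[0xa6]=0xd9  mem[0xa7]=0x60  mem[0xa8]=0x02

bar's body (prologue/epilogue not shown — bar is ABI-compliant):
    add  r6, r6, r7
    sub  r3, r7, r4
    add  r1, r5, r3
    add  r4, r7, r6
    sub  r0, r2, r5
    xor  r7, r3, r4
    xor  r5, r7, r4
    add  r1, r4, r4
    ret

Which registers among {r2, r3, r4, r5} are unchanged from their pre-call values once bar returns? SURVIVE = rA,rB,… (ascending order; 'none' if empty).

SURVIVE = r2

prologue: push r0 -> mem[0xa8]=0x62, sp=0xa8
body[0] add  r6, r6, r7 -> r6=0x15
body[1] sub  r3, r7, r4 -> r3=0x1e
body[2] add  r1, r5, r3 -> r1=0xf8
body[3] add  r4, r7, r6 -> r4=0x00
body[4] sub  r0, r2, r5 -> r0=0x4c
body[5] xor  r7, r3, r4 -> r7=0x1e
body[6] xor  r5, r7, r4 -> r5=0x1e
body[7] add  r1, r4, r4 -> r1=0x00
epilogue: pop r0=0x62, sp=0xa9
r2: callee-saved, written=False
r3: caller-saved, written=True
r4: caller-saved, written=True
r5: caller-saved, written=True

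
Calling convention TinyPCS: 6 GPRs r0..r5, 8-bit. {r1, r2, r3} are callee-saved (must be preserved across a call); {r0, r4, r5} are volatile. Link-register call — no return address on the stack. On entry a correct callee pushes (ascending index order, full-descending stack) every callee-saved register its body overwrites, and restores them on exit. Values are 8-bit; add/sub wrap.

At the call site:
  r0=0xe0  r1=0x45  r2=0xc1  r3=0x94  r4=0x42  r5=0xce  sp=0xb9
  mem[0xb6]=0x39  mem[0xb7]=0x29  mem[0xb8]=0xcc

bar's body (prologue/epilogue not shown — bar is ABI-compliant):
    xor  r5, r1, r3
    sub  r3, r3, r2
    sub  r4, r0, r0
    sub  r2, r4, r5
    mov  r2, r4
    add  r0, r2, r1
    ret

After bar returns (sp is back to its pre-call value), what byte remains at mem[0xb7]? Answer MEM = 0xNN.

prologue: push r2 → mem[0xb8]=0xc1, sp=0xb8
prologue: push r3 → mem[0xb7]=0x94, sp=0xb7
body[0] xor  r5, r1, r3 → r5=0xd1
body[1] sub  r3, r3, r2 → r3=0xd3
body[2] sub  r4, r0, r0 → r4=0x00
body[3] sub  r2, r4, r5 → r2=0x2f
body[4] mov  r2, r4 → r2=0x00
body[5] add  r0, r2, r1 → r0=0x45
epilogue: pop r3=0x94, sp=0xb8
epilogue: pop r2=0xc1, sp=0xb9
prologue pushed ['r2', 'r3'] at ['0xb8', '0xb7']

MEM = 0x94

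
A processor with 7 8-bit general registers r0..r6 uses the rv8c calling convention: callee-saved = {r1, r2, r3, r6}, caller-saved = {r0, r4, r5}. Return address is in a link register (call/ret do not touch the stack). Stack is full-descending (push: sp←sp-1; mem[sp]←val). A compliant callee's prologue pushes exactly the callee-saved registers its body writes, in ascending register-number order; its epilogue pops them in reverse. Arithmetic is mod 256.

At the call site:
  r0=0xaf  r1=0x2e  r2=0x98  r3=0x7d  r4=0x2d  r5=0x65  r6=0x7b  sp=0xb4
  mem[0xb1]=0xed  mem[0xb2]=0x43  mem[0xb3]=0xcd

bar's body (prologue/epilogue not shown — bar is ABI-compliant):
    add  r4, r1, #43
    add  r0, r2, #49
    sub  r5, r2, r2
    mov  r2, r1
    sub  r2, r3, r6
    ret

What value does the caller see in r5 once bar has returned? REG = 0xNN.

prologue: push r2 -> mem[0xb3]=0x98, sp=0xb3
body[0] add  r4, r1, #43 -> r4=0x59
body[1] add  r0, r2, #49 -> r0=0xc9
body[2] sub  r5, r2, r2 -> r5=0x00
body[3] mov  r2, r1 -> r2=0x2e
body[4] sub  r2, r3, r6 -> r2=0x02
epilogue: pop r2=0x98, sp=0xb4
r5 is caller-saved -> body value

REG = 0x00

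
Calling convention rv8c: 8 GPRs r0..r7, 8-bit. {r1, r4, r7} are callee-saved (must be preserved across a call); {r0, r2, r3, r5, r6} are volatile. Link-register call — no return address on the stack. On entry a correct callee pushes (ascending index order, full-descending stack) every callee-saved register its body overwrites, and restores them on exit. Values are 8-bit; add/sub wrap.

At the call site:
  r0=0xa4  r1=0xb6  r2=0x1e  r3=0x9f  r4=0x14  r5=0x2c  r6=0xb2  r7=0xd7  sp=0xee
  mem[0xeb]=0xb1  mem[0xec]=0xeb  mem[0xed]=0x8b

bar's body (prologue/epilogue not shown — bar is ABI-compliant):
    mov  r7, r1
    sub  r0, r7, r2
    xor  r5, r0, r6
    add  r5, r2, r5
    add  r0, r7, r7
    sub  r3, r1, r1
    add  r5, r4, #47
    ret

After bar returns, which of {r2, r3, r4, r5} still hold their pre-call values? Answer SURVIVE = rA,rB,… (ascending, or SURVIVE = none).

SURVIVE = r2,r4

prologue: push r7 → mem[0xed]=0xd7, sp=0xed
body[0] mov  r7, r1 → r7=0xb6
body[1] sub  r0, r7, r2 → r0=0x98
body[2] xor  r5, r0, r6 → r5=0x2a
body[3] add  r5, r2, r5 → r5=0x48
body[4] add  r0, r7, r7 → r0=0x6c
body[5] sub  r3, r1, r1 → r3=0x00
body[6] add  r5, r4, #47 → r5=0x43
epilogue: pop r7=0xd7, sp=0xee
r2: caller-saved, written=False
r3: caller-saved, written=True
r4: callee-saved, written=False
r5: caller-saved, written=True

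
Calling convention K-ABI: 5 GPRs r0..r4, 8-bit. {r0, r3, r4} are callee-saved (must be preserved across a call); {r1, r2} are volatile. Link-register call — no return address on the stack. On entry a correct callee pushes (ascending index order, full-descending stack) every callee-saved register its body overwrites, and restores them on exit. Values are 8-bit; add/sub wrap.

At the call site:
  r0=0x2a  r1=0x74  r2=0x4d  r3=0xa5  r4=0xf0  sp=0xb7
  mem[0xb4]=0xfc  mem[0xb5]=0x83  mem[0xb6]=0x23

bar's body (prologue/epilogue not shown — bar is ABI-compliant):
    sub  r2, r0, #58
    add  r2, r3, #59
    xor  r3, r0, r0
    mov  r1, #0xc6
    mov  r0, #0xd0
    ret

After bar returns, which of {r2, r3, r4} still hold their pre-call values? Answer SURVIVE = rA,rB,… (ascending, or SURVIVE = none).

prologue: push r0 -> mem[0xb6]=0x2a, sp=0xb6
prologue: push r3 -> mem[0xb5]=0xa5, sp=0xb5
body[0] sub  r2, r0, #58 -> r2=0xf0
body[1] add  r2, r3, #59 -> r2=0xe0
body[2] xor  r3, r0, r0 -> r3=0x00
body[3] mov  r1, #0xc6 -> r1=0xc6
body[4] mov  r0, #0xd0 -> r0=0xd0
epilogue: pop r3=0xa5, sp=0xb6
epilogue: pop r0=0x2a, sp=0xb7
r2: caller-saved, written=True
r3: callee-saved, written=True
r4: callee-saved, written=False

SURVIVE = r3,r4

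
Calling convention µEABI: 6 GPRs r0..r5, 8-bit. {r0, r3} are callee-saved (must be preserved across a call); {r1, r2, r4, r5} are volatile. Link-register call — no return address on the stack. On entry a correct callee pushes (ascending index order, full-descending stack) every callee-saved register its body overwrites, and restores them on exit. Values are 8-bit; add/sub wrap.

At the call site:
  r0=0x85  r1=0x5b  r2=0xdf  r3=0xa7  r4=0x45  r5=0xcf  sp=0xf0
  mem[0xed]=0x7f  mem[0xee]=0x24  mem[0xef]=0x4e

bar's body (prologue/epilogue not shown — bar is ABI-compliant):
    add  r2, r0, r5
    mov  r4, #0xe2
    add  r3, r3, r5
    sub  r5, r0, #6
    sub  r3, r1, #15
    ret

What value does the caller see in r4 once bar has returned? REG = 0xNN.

prologue: push r3 -> mem[0xef]=0xa7, sp=0xef
body[0] add  r2, r0, r5 -> r2=0x54
body[1] mov  r4, #0xe2 -> r4=0xe2
body[2] add  r3, r3, r5 -> r3=0x76
body[3] sub  r5, r0, #6 -> r5=0x7f
body[4] sub  r3, r1, #15 -> r3=0x4c
epilogue: pop r3=0xa7, sp=0xf0
r4 is caller-saved -> body value

REG = 0xe2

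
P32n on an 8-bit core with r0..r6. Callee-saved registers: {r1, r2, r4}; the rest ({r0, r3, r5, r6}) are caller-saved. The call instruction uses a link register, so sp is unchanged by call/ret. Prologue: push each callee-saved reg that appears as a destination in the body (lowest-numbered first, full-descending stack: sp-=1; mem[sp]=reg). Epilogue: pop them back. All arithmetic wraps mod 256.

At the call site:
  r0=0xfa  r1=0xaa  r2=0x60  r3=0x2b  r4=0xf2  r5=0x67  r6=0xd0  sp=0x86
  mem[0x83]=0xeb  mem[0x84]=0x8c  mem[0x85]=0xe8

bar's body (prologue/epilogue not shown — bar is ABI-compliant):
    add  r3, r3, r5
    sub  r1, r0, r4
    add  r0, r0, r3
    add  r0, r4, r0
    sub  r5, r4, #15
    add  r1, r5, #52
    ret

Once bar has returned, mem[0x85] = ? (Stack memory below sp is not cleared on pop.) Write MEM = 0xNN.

prologue: push r1 -> mem[0x85]=0xaa, sp=0x85
body[0] add  r3, r3, r5 -> r3=0x92
body[1] sub  r1, r0, r4 -> r1=0x08
body[2] add  r0, r0, r3 -> r0=0x8c
body[3] add  r0, r4, r0 -> r0=0x7e
body[4] sub  r5, r4, #15 -> r5=0xe3
body[5] add  r1, r5, #52 -> r1=0x17
epilogue: pop r1=0xaa, sp=0x86
prologue pushed ['r1'] at ['0x85']

MEM = 0xaa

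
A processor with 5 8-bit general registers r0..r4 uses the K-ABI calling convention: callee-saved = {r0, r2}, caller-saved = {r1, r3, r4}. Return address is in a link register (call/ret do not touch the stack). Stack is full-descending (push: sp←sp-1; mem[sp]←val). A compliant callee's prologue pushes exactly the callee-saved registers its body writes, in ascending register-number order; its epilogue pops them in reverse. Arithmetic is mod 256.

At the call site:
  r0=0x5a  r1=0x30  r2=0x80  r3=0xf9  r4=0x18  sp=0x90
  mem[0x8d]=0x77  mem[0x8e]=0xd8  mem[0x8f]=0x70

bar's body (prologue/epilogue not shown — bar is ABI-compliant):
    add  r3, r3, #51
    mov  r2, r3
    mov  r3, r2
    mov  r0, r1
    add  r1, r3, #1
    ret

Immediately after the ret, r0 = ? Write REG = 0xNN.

REG = 0x5a

prologue: push r0 -> mem[0x8f]=0x5a, sp=0x8f
prologue: push r2 -> mem[0x8e]=0x80, sp=0x8e
body[0] add  r3, r3, #51 -> r3=0x2c
body[1] mov  r2, r3 -> r2=0x2c
body[2] mov  r3, r2 -> r3=0x2c
body[3] mov  r0, r1 -> r0=0x30
body[4] add  r1, r3, #1 -> r1=0x2d
epilogue: pop r2=0x80, sp=0x8f
epilogue: pop r0=0x5a, sp=0x90
r0 is callee-saved -> restored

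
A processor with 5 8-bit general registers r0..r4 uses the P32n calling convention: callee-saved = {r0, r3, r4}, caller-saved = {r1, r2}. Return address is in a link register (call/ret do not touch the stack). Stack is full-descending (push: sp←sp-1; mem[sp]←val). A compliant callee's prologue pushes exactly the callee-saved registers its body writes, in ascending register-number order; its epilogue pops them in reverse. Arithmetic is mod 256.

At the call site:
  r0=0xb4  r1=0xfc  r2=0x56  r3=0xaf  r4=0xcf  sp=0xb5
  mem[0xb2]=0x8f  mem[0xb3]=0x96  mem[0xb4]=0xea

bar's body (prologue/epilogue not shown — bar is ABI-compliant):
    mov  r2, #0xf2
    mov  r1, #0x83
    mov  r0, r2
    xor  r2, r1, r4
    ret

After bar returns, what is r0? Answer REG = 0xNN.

REG = 0xb4

prologue: push r0 -> mem[0xb4]=0xb4, sp=0xb4
body[0] mov  r2, #0xf2 -> r2=0xf2
body[1] mov  r1, #0x83 -> r1=0x83
body[2] mov  r0, r2 -> r0=0xf2
body[3] xor  r2, r1, r4 -> r2=0x4c
epilogue: pop r0=0xb4, sp=0xb5
r0 is callee-saved -> restored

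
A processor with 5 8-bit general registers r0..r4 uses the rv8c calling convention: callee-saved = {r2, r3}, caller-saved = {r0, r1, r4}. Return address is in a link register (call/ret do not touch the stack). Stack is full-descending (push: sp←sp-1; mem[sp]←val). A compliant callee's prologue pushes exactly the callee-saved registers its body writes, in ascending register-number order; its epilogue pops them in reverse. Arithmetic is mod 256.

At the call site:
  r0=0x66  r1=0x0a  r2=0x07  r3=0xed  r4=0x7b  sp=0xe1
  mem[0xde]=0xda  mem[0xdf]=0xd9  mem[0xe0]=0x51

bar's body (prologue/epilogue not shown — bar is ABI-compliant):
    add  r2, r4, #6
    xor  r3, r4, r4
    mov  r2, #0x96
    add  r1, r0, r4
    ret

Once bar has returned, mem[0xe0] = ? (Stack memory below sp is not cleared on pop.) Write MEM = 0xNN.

prologue: push r2 → mem[0xe0]=0x07, sp=0xe0
prologue: push r3 → mem[0xdf]=0xed, sp=0xdf
body[0] add  r2, r4, #6 → r2=0x81
body[1] xor  r3, r4, r4 → r3=0x00
body[2] mov  r2, #0x96 → r2=0x96
body[3] add  r1, r0, r4 → r1=0xe1
epilogue: pop r3=0xed, sp=0xe0
epilogue: pop r2=0x07, sp=0xe1
prologue pushed ['r2', 'r3'] at ['0xe0', '0xdf']

MEM = 0x07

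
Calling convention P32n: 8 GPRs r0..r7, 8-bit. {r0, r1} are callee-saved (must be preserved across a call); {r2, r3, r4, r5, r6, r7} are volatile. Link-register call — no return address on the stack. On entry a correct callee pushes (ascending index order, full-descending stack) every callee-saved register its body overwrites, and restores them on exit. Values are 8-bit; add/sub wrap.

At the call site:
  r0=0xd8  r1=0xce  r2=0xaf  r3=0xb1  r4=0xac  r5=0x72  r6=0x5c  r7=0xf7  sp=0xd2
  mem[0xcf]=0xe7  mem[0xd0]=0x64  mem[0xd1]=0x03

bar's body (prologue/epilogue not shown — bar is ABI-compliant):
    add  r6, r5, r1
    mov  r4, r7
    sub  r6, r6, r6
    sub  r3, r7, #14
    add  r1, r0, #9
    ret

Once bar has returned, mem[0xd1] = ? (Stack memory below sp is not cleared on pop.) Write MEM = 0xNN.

prologue: push r1 -> mem[0xd1]=0xce, sp=0xd1
body[0] add  r6, r5, r1 -> r6=0x40
body[1] mov  r4, r7 -> r4=0xf7
body[2] sub  r6, r6, r6 -> r6=0x00
body[3] sub  r3, r7, #14 -> r3=0xe9
body[4] add  r1, r0, #9 -> r1=0xe1
epilogue: pop r1=0xce, sp=0xd2
prologue pushed ['r1'] at ['0xd1']

MEM = 0xce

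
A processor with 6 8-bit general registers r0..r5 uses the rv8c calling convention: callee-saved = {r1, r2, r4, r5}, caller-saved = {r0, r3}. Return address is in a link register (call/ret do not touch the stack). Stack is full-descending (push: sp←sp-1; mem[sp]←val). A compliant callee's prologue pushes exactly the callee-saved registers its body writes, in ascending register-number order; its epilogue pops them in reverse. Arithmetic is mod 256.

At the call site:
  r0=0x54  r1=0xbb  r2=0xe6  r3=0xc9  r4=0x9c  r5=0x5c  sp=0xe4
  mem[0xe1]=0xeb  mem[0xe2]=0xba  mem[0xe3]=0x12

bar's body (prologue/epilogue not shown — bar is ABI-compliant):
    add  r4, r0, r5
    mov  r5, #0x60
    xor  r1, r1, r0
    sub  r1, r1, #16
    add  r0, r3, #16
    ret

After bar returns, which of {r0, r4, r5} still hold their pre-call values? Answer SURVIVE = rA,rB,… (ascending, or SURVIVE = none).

SURVIVE = r4,r5

prologue: push r1 → mem[0xe3]=0xbb, sp=0xe3
prologue: push r4 → mem[0xe2]=0x9c, sp=0xe2
prologue: push r5 → mem[0xe1]=0x5c, sp=0xe1
body[0] add  r4, r0, r5 → r4=0xb0
body[1] mov  r5, #0x60 → r5=0x60
body[2] xor  r1, r1, r0 → r1=0xef
body[3] sub  r1, r1, #16 → r1=0xdf
body[4] add  r0, r3, #16 → r0=0xd9
epilogue: pop r5=0x5c, sp=0xe2
epilogue: pop r4=0x9c, sp=0xe3
epilogue: pop r1=0xbb, sp=0xe4
r0: caller-saved, written=True
r4: callee-saved, written=True
r5: callee-saved, written=True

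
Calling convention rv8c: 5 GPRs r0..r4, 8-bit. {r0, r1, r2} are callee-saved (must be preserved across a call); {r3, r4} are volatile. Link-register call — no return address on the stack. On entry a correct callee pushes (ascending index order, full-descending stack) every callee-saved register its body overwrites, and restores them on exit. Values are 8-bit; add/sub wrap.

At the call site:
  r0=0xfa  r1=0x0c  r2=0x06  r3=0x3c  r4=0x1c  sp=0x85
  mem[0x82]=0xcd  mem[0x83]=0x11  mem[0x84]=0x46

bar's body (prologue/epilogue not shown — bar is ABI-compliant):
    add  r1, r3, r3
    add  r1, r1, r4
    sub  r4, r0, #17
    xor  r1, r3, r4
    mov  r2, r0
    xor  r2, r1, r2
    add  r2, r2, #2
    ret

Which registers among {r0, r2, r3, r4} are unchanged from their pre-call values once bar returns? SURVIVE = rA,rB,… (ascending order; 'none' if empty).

SURVIVE = r0,r2,r3

prologue: push r1 -> mem[0x84]=0x0c, sp=0x84
prologue: push r2 -> mem[0x83]=0x06, sp=0x83
body[0] add  r1, r3, r3 -> r1=0x78
body[1] add  r1, r1, r4 -> r1=0x94
body[2] sub  r4, r0, #17 -> r4=0xe9
body[3] xor  r1, r3, r4 -> r1=0xd5
body[4] mov  r2, r0 -> r2=0xfa
body[5] xor  r2, r1, r2 -> r2=0x2f
body[6] add  r2, r2, #2 -> r2=0x31
epilogue: pop r2=0x06, sp=0x84
epilogue: pop r1=0x0c, sp=0x85
r0: callee-saved, written=False
r2: callee-saved, written=True
r3: caller-saved, written=False
r4: caller-saved, written=True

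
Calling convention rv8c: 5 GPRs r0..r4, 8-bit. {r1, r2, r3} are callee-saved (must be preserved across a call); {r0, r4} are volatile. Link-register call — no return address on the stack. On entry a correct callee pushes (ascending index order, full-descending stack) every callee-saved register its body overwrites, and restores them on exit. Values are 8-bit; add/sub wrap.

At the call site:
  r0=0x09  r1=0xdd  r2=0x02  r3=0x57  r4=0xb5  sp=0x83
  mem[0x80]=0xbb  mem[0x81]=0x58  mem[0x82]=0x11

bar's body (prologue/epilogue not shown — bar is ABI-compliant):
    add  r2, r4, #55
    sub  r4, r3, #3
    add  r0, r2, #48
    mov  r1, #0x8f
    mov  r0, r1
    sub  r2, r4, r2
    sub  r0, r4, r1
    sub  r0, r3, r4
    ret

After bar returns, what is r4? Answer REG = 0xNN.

REG = 0x54

prologue: push r1 -> mem[0x82]=0xdd, sp=0x82
prologue: push r2 -> mem[0x81]=0x02, sp=0x81
body[0] add  r2, r4, #55 -> r2=0xec
body[1] sub  r4, r3, #3 -> r4=0x54
body[2] add  r0, r2, #48 -> r0=0x1c
body[3] mov  r1, #0x8f -> r1=0x8f
body[4] mov  r0, r1 -> r0=0x8f
body[5] sub  r2, r4, r2 -> r2=0x68
body[6] sub  r0, r4, r1 -> r0=0xc5
body[7] sub  r0, r3, r4 -> r0=0x03
epilogue: pop r2=0x02, sp=0x82
epilogue: pop r1=0xdd, sp=0x83
r4 is caller-saved -> body value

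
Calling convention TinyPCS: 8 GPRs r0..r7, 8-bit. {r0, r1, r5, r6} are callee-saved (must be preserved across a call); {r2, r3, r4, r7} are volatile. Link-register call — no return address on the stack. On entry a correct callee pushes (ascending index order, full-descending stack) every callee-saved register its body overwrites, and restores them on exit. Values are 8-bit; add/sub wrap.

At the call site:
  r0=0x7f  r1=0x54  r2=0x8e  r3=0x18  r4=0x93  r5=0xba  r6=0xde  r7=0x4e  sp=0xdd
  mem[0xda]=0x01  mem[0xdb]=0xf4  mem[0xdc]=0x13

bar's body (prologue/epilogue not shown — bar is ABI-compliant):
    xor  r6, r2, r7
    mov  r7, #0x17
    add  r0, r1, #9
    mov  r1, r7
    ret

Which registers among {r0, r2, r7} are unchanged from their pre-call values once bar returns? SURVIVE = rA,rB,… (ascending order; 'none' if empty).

SURVIVE = r0,r2

prologue: push r0 -> mem[0xdc]=0x7f, sp=0xdc
prologue: push r1 -> mem[0xdb]=0x54, sp=0xdb
prologue: push r6 -> mem[0xda]=0xde, sp=0xda
body[0] xor  r6, r2, r7 -> r6=0xc0
body[1] mov  r7, #0x17 -> r7=0x17
body[2] add  r0, r1, #9 -> r0=0x5d
body[3] mov  r1, r7 -> r1=0x17
epilogue: pop r6=0xde, sp=0xdb
epilogue: pop r1=0x54, sp=0xdc
epilogue: pop r0=0x7f, sp=0xdd
r0: callee-saved, written=True
r2: caller-saved, written=False
r7: caller-saved, written=True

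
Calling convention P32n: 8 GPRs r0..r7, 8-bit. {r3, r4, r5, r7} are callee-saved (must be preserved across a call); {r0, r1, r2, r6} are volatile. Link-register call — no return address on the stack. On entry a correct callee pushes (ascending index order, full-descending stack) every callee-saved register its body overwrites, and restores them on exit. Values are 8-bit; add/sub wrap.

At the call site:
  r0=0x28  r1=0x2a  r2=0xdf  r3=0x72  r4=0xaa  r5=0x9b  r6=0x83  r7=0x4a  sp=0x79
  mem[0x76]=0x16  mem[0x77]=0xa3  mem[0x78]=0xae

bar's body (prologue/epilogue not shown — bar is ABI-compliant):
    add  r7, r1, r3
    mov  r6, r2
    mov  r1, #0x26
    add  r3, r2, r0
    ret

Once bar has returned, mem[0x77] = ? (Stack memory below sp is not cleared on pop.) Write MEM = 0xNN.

MEM = 0x4a

prologue: push r3 → mem[0x78]=0x72, sp=0x78
prologue: push r7 → mem[0x77]=0x4a, sp=0x77
body[0] add  r7, r1, r3 → r7=0x9c
body[1] mov  r6, r2 → r6=0xdf
body[2] mov  r1, #0x26 → r1=0x26
body[3] add  r3, r2, r0 → r3=0x07
epilogue: pop r7=0x4a, sp=0x78
epilogue: pop r3=0x72, sp=0x79
prologue pushed ['r3', 'r7'] at ['0x78', '0x77']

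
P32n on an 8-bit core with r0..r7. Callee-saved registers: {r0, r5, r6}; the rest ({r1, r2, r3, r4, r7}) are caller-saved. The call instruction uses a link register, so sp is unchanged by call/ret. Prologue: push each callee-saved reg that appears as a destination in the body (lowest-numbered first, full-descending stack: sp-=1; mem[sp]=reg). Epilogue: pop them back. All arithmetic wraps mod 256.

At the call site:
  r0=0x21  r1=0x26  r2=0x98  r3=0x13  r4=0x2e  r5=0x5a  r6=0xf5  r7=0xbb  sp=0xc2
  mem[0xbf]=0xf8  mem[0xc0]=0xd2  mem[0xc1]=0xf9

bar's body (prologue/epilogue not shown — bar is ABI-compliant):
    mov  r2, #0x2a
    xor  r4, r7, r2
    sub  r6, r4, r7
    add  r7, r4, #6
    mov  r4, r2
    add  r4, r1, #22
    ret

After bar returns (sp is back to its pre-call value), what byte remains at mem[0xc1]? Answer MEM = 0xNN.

prologue: push r6 → mem[0xc1]=0xf5, sp=0xc1
body[0] mov  r2, #0x2a → r2=0x2a
body[1] xor  r4, r7, r2 → r4=0x91
body[2] sub  r6, r4, r7 → r6=0xd6
body[3] add  r7, r4, #6 → r7=0x97
body[4] mov  r4, r2 → r4=0x2a
body[5] add  r4, r1, #22 → r4=0x3c
epilogue: pop r6=0xf5, sp=0xc2
prologue pushed ['r6'] at ['0xc1']

MEM = 0xf5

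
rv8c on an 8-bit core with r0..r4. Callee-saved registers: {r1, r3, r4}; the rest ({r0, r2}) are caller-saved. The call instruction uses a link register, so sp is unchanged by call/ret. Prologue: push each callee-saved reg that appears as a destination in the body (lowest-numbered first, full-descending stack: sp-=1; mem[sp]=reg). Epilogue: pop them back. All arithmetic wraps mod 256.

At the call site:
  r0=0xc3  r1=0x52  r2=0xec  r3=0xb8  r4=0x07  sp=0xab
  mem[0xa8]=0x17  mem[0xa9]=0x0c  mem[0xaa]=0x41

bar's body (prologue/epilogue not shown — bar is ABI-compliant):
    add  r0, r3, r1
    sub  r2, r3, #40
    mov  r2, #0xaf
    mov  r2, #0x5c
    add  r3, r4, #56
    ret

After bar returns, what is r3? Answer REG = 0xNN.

prologue: push r3 -> mem[0xaa]=0xb8, sp=0xaa
body[0] add  r0, r3, r1 -> r0=0x0a
body[1] sub  r2, r3, #40 -> r2=0x90
body[2] mov  r2, #0xaf -> r2=0xaf
body[3] mov  r2, #0x5c -> r2=0x5c
body[4] add  r3, r4, #56 -> r3=0x3f
epilogue: pop r3=0xb8, sp=0xab
r3 is callee-saved -> restored

REG = 0xb8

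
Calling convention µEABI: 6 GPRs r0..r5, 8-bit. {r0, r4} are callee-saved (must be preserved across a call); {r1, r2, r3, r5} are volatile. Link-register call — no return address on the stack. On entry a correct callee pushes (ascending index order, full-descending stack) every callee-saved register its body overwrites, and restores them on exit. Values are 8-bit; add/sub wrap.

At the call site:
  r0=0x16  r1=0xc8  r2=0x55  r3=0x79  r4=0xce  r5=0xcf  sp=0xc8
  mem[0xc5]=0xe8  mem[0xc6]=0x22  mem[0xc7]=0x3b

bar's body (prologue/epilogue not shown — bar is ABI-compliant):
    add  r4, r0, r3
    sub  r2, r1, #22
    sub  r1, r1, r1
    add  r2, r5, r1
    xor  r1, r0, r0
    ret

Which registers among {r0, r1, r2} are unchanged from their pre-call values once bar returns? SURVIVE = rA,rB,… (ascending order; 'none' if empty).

prologue: push r4 → mem[0xc7]=0xce, sp=0xc7
body[0] add  r4, r0, r3 → r4=0x8f
body[1] sub  r2, r1, #22 → r2=0xb2
body[2] sub  r1, r1, r1 → r1=0x00
body[3] add  r2, r5, r1 → r2=0xcf
body[4] xor  r1, r0, r0 → r1=0x00
epilogue: pop r4=0xce, sp=0xc8
r0: callee-saved, written=False
r1: caller-saved, written=True
r2: caller-saved, written=True

SURVIVE = r0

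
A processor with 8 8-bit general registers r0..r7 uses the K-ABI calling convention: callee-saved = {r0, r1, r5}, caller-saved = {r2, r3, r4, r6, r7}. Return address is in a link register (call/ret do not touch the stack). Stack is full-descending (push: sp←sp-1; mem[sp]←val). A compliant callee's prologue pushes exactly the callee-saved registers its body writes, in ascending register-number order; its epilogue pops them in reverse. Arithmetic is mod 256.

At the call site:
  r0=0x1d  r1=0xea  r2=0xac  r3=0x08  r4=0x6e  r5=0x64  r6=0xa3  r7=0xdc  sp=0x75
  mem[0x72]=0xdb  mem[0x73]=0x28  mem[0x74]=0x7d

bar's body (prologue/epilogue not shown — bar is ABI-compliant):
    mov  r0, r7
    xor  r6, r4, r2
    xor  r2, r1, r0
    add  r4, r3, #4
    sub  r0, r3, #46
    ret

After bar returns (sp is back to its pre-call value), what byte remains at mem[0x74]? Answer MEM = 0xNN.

prologue: push r0 → mem[0x74]=0x1d, sp=0x74
body[0] mov  r0, r7 → r0=0xdc
body[1] xor  r6, r4, r2 → r6=0xc2
body[2] xor  r2, r1, r0 → r2=0x36
body[3] add  r4, r3, #4 → r4=0x0c
body[4] sub  r0, r3, #46 → r0=0xda
epilogue: pop r0=0x1d, sp=0x75
prologue pushed ['r0'] at ['0x74']

MEM = 0x1d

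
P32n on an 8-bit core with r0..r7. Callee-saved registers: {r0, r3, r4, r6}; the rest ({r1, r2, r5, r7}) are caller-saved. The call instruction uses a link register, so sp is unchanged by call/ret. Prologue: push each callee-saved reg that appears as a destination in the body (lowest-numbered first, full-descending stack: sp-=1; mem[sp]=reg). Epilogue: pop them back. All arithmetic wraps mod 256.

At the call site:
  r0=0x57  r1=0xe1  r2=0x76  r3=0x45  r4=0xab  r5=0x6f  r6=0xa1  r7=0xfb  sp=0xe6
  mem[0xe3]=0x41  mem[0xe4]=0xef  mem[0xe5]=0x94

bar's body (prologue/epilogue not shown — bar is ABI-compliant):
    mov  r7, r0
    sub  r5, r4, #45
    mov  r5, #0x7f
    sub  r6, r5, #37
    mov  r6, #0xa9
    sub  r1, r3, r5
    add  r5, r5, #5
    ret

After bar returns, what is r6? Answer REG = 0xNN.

REG = 0xa1

prologue: push r6 -> mem[0xe5]=0xa1, sp=0xe5
body[0] mov  r7, r0 -> r7=0x57
body[1] sub  r5, r4, #45 -> r5=0x7e
body[2] mov  r5, #0x7f -> r5=0x7f
body[3] sub  r6, r5, #37 -> r6=0x5a
body[4] mov  r6, #0xa9 -> r6=0xa9
body[5] sub  r1, r3, r5 -> r1=0xc6
body[6] add  r5, r5, #5 -> r5=0x84
epilogue: pop r6=0xa1, sp=0xe6
r6 is callee-saved -> restored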